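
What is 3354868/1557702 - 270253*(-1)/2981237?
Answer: 5211315125161/2321939418687 ≈ 2.2444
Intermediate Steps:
3354868/1557702 - 270253*(-1)/2981237 = 3354868*(1/1557702) + 270253*(1/2981237) = 1677434/778851 + 270253/2981237 = 5211315125161/2321939418687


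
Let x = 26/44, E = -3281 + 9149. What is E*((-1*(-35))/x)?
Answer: 4518360/13 ≈ 3.4757e+5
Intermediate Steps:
E = 5868
x = 13/22 (x = 26*(1/44) = 13/22 ≈ 0.59091)
E*((-1*(-35))/x) = 5868*((-1*(-35))/(13/22)) = 5868*(35*(22/13)) = 5868*(770/13) = 4518360/13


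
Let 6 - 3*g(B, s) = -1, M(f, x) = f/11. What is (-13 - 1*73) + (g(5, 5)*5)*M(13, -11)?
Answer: -2383/33 ≈ -72.212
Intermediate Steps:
M(f, x) = f/11 (M(f, x) = f*(1/11) = f/11)
g(B, s) = 7/3 (g(B, s) = 2 - 1/3*(-1) = 2 + 1/3 = 7/3)
(-13 - 1*73) + (g(5, 5)*5)*M(13, -11) = (-13 - 1*73) + ((7/3)*5)*((1/11)*13) = (-13 - 73) + (35/3)*(13/11) = -86 + 455/33 = -2383/33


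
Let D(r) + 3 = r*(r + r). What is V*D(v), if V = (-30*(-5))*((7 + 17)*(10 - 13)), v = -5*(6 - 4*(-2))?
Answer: -105807600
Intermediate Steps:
v = -70 (v = -5*(6 + 8) = -5*14 = -70)
D(r) = -3 + 2*r² (D(r) = -3 + r*(r + r) = -3 + r*(2*r) = -3 + 2*r²)
V = -10800 (V = 150*(24*(-3)) = 150*(-72) = -10800)
V*D(v) = -10800*(-3 + 2*(-70)²) = -10800*(-3 + 2*4900) = -10800*(-3 + 9800) = -10800*9797 = -105807600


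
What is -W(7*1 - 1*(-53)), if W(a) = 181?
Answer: -181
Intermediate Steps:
-W(7*1 - 1*(-53)) = -1*181 = -181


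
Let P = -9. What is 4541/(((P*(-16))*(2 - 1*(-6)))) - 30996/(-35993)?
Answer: 199151605/41463936 ≈ 4.8030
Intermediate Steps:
4541/(((P*(-16))*(2 - 1*(-6)))) - 30996/(-35993) = 4541/(((-9*(-16))*(2 - 1*(-6)))) - 30996/(-35993) = 4541/((144*(2 + 6))) - 30996*(-1/35993) = 4541/((144*8)) + 30996/35993 = 4541/1152 + 30996/35993 = 199151605/41463936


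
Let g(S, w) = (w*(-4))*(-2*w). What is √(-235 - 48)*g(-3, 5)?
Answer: 200*I*√283 ≈ 3364.5*I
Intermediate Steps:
g(S, w) = 8*w² (g(S, w) = (-4*w)*(-2*w) = 8*w²)
√(-235 - 48)*g(-3, 5) = √(-235 - 48)*(8*5²) = √(-283)*(8*25) = (I*√283)*200 = 200*I*√283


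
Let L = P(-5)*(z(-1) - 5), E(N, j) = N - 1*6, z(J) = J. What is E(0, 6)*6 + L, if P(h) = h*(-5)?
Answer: -186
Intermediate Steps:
P(h) = -5*h
E(N, j) = -6 + N (E(N, j) = N - 6 = -6 + N)
L = -150 (L = (-5*(-5))*(-1 - 5) = 25*(-6) = -150)
E(0, 6)*6 + L = (-6 + 0)*6 - 150 = -6*6 - 150 = -36 - 150 = -186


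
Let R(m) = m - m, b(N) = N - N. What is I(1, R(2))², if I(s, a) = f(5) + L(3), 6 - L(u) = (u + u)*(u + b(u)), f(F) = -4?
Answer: 256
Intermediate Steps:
b(N) = 0
L(u) = 6 - 2*u² (L(u) = 6 - (u + u)*(u + 0) = 6 - 2*u*u = 6 - 2*u²)
R(m) = 0
I(s, a) = -16 (I(s, a) = -4 + (6 - 2*3²) = -4 + (6 - 2*9) = -4 + (6 - 18) = -4 - 12 = -16)
I(1, R(2))² = (-16)² = 256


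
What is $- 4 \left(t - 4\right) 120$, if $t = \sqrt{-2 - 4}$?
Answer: $1920 - 480 i \sqrt{6} \approx 1920.0 - 1175.8 i$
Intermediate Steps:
$t = i \sqrt{6}$ ($t = \sqrt{-6} = i \sqrt{6} \approx 2.4495 i$)
$- 4 \left(t - 4\right) 120 = - 4 \left(i \sqrt{6} - 4\right) 120 = - 4 \left(-4 + i \sqrt{6}\right) 120 = \left(16 - 4 i \sqrt{6}\right) 120 = 1920 - 480 i \sqrt{6}$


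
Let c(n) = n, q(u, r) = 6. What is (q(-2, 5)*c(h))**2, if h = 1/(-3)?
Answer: 4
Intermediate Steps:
h = -1/3 ≈ -0.33333
(q(-2, 5)*c(h))**2 = (6*(-1/3))**2 = (-2)**2 = 4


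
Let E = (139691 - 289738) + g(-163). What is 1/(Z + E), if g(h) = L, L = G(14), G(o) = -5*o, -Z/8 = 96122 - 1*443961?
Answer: 1/2632595 ≈ 3.7985e-7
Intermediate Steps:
Z = 2782712 (Z = -8*(96122 - 1*443961) = -8*(96122 - 443961) = -8*(-347839) = 2782712)
L = -70 (L = -5*14 = -70)
g(h) = -70
E = -150117 (E = (139691 - 289738) - 70 = -150047 - 70 = -150117)
1/(Z + E) = 1/(2782712 - 150117) = 1/2632595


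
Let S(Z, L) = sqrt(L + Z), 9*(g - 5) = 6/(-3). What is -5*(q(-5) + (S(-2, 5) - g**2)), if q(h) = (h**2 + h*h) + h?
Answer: -8980/81 - 5*sqrt(3) ≈ -119.52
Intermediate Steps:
g = 43/9 (g = 5 + (6/(-3))/9 = 5 + (6*(-1/3))/9 = 5 + (1/9)*(-2) = 5 - 2/9 = 43/9 ≈ 4.7778)
q(h) = h + 2*h**2 (q(h) = (h**2 + h**2) + h = 2*h**2 + h = h + 2*h**2)
-5*(q(-5) + (S(-2, 5) - g**2)) = -5*(-5*(1 + 2*(-5)) + (sqrt(5 - 2) - (43/9)**2)) = -5*(-5*(1 - 10) + (sqrt(3) - 1*1849/81)) = -5*(-5*(-9) + (sqrt(3) - 1849/81)) = -5*(45 + (-1849/81 + sqrt(3))) = -5*(1796/81 + sqrt(3)) = -8980/81 - 5*sqrt(3)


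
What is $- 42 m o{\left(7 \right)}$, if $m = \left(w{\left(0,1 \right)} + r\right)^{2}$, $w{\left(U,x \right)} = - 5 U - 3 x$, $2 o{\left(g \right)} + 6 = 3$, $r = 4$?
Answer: $63$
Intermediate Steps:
$o{\left(g \right)} = - \frac{3}{2}$ ($o{\left(g \right)} = -3 + \frac{1}{2} \cdot 3 = -3 + \frac{3}{2} = - \frac{3}{2}$)
$m = 1$ ($m = \left(\left(\left(-5\right) 0 - 3\right) + 4\right)^{2} = \left(\left(0 - 3\right) + 4\right)^{2} = \left(-3 + 4\right)^{2} = 1^{2} = 1$)
$- 42 m o{\left(7 \right)} = \left(-42\right) 1 \left(- \frac{3}{2}\right) = \left(-42\right) \left(- \frac{3}{2}\right) = 63$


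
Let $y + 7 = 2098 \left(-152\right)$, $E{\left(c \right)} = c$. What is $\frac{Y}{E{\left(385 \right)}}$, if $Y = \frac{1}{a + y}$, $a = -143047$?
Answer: $- \frac{1}{177850750} \approx -5.6227 \cdot 10^{-9}$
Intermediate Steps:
$y = -318903$ ($y = -7 + 2098 \left(-152\right) = -7 - 318896 = -318903$)
$Y = - \frac{1}{461950}$ ($Y = \frac{1}{-143047 - 318903} = \frac{1}{-461950} = - \frac{1}{461950} \approx -2.1647 \cdot 10^{-6}$)
$\frac{Y}{E{\left(385 \right)}} = - \frac{1}{461950 \cdot 385} = \left(- \frac{1}{461950}\right) \frac{1}{385} = - \frac{1}{177850750}$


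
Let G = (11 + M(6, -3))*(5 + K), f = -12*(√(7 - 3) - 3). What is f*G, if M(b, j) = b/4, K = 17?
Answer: 3300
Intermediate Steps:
M(b, j) = b/4 (M(b, j) = b*(¼) = b/4)
f = 12 (f = -12*(√4 - 3) = -12*(2 - 3) = -12*(-1) = 12)
G = 275 (G = (11 + (¼)*6)*(5 + 17) = (11 + 3/2)*22 = (25/2)*22 = 275)
f*G = 12*275 = 3300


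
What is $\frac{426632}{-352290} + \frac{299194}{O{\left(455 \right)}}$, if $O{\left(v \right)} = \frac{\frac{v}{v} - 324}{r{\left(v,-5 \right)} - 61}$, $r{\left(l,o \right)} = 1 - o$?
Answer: $\frac{2898515091082}{56894835} \approx 50945.0$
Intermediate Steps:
$O{\left(v \right)} = \frac{323}{55}$ ($O{\left(v \right)} = \frac{\frac{v}{v} - 324}{\left(1 - -5\right) - 61} = \frac{1 - 324}{\left(1 + 5\right) - 61} = - \frac{323}{6 - 61} = - \frac{323}{-55} = \left(-323\right) \left(- \frac{1}{55}\right) = \frac{323}{55}$)
$\frac{426632}{-352290} + \frac{299194}{O{\left(455 \right)}} = \frac{426632}{-352290} + \frac{299194}{\frac{323}{55}} = 426632 \left(- \frac{1}{352290}\right) + 299194 \cdot \frac{55}{323} = - \frac{213316}{176145} + \frac{16455670}{323} = \frac{2898515091082}{56894835}$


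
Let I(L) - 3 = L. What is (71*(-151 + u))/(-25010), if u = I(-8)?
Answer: 5538/12505 ≈ 0.44286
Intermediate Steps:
I(L) = 3 + L
u = -5 (u = 3 - 8 = -5)
(71*(-151 + u))/(-25010) = (71*(-151 - 5))/(-25010) = (71*(-156))*(-1/25010) = -11076*(-1/25010) = 5538/12505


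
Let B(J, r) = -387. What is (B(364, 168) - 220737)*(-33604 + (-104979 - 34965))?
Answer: 38375627952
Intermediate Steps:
(B(364, 168) - 220737)*(-33604 + (-104979 - 34965)) = (-387 - 220737)*(-33604 + (-104979 - 34965)) = -221124*(-33604 - 139944) = -221124*(-173548) = 38375627952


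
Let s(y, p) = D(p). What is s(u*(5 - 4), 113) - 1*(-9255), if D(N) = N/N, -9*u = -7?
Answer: 9256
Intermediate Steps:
u = 7/9 (u = -⅑*(-7) = 7/9 ≈ 0.77778)
D(N) = 1
s(y, p) = 1
s(u*(5 - 4), 113) - 1*(-9255) = 1 - 1*(-9255) = 1 + 9255 = 9256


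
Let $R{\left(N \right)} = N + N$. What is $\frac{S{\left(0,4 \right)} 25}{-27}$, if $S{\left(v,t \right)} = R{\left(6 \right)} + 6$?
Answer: $- \frac{50}{3} \approx -16.667$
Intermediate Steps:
$R{\left(N \right)} = 2 N$
$S{\left(v,t \right)} = 18$ ($S{\left(v,t \right)} = 2 \cdot 6 + 6 = 12 + 6 = 18$)
$\frac{S{\left(0,4 \right)} 25}{-27} = \frac{18 \cdot 25}{-27} = 450 \left(- \frac{1}{27}\right) = - \frac{50}{3}$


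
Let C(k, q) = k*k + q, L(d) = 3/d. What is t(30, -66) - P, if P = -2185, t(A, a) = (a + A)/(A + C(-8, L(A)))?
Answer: 2055725/941 ≈ 2184.6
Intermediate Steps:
C(k, q) = q + k**2 (C(k, q) = k**2 + q = q + k**2)
t(A, a) = (A + a)/(64 + A + 3/A) (t(A, a) = (a + A)/(A + (3/A + (-8)**2)) = (A + a)/(A + (3/A + 64)) = (A + a)/(A + (64 + 3/A)) = (A + a)/(64 + A + 3/A))
t(30, -66) - P = 30*(30 - 66)/(3 + 30**2 + 64*30) - 1*(-2185) = 30*(-36)/(3 + 900 + 1920) + 2185 = 30*(-36)/2823 + 2185 = 30*(1/2823)*(-36) + 2185 = -360/941 + 2185 = 2055725/941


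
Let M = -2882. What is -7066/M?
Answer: 3533/1441 ≈ 2.4518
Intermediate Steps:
-7066/M = -7066/(-2882) = -7066*(-1/2882) = 3533/1441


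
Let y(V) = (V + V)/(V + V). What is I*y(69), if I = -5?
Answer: -5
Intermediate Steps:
y(V) = 1 (y(V) = (2*V)/((2*V)) = (2*V)*(1/(2*V)) = 1)
I*y(69) = -5*1 = -5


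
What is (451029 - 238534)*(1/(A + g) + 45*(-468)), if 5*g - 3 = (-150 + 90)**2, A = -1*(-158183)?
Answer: -3555583015692125/794518 ≈ -4.4751e+9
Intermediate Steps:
A = 158183
g = 3603/5 (g = 3/5 + (-150 + 90)**2/5 = 3/5 + (1/5)*(-60)**2 = 3/5 + (1/5)*3600 = 3/5 + 720 = 3603/5 ≈ 720.60)
(451029 - 238534)*(1/(A + g) + 45*(-468)) = (451029 - 238534)*(1/(158183 + 3603/5) + 45*(-468)) = 212495*(1/(794518/5) - 21060) = 212495*(5/794518 - 21060) = 212495*(-16732549075/794518) = -3555583015692125/794518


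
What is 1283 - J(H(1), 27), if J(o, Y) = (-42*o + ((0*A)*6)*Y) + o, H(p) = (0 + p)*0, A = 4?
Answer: 1283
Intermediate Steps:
H(p) = 0 (H(p) = p*0 = 0)
J(o, Y) = -41*o (J(o, Y) = (-42*o + ((0*4)*6)*Y) + o = (-42*o + (0*6)*Y) + o = (-42*o + 0*Y) + o = (-42*o + 0) + o = -42*o + o = -41*o)
1283 - J(H(1), 27) = 1283 - (-41)*0 = 1283 - 1*0 = 1283 + 0 = 1283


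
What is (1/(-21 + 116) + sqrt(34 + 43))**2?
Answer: 694926/9025 + 2*sqrt(77)/95 ≈ 77.185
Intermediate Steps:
(1/(-21 + 116) + sqrt(34 + 43))**2 = (1/95 + sqrt(77))**2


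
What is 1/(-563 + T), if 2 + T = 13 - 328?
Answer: -1/880 ≈ -0.0011364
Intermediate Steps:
T = -317 (T = -2 + (13 - 328) = -2 - 315 = -317)
1/(-563 + T) = 1/(-563 - 317) = 1/(-880) = -1/880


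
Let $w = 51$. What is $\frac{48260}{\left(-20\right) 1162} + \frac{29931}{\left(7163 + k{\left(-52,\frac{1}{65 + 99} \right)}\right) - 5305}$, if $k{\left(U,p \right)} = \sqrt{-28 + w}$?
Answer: $\frac{731050559}{52095946} - \frac{2721 \sqrt{23}}{313831} \approx 13.991$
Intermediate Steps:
$k{\left(U,p \right)} = \sqrt{23}$ ($k{\left(U,p \right)} = \sqrt{-28 + 51} = \sqrt{23}$)
$\frac{48260}{\left(-20\right) 1162} + \frac{29931}{\left(7163 + k{\left(-52,\frac{1}{65 + 99} \right)}\right) - 5305} = \frac{48260}{\left(-20\right) 1162} + \frac{29931}{\left(7163 + \sqrt{23}\right) - 5305} = \frac{48260}{-23240} + \frac{29931}{1858 + \sqrt{23}} = 48260 \left(- \frac{1}{23240}\right) + \frac{29931}{1858 + \sqrt{23}} = - \frac{2413}{1162} + \frac{29931}{1858 + \sqrt{23}}$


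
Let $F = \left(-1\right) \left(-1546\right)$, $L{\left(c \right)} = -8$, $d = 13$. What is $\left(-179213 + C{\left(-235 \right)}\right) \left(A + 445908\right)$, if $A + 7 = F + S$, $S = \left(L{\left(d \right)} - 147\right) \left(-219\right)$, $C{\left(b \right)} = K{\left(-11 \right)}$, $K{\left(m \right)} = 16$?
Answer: $-86264002224$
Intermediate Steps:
$C{\left(b \right)} = 16$
$F = 1546$
$S = 33945$ ($S = \left(-8 - 147\right) \left(-219\right) = \left(-155\right) \left(-219\right) = 33945$)
$A = 35484$ ($A = -7 + \left(1546 + 33945\right) = -7 + 35491 = 35484$)
$\left(-179213 + C{\left(-235 \right)}\right) \left(A + 445908\right) = \left(-179213 + 16\right) \left(35484 + 445908\right) = \left(-179197\right) 481392 = -86264002224$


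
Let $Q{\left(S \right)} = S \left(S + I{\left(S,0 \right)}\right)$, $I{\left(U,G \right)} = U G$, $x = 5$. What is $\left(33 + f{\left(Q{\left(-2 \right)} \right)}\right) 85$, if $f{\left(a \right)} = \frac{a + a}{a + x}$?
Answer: $\frac{25925}{9} \approx 2880.6$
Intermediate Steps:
$I{\left(U,G \right)} = G U$
$Q{\left(S \right)} = S^{2}$ ($Q{\left(S \right)} = S \left(S + 0 S\right) = S \left(S + 0\right) = S S = S^{2}$)
$f{\left(a \right)} = \frac{2 a}{5 + a}$ ($f{\left(a \right)} = \frac{a + a}{a + 5} = \frac{2 a}{5 + a}$)
$\left(33 + f{\left(Q{\left(-2 \right)} \right)}\right) 85 = \left(33 + \frac{2 \left(-2\right)^{2}}{5 + \left(-2\right)^{2}}\right) 85 = \left(33 + 2 \cdot 4 \frac{1}{5 + 4}\right) 85 = \left(33 + 2 \cdot 4 \cdot \frac{1}{9}\right) 85 = \left(33 + \frac{8}{9}\right) 85 = \frac{305}{9} \cdot 85 = \frac{25925}{9}$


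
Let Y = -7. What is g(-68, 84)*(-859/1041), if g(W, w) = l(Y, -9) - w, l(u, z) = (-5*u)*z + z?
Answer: 116824/347 ≈ 336.67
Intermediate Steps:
l(u, z) = z - 5*u*z (l(u, z) = -5*u*z + z = z - 5*u*z)
g(W, w) = -324 - w (g(W, w) = -9*(1 - 5*(-7)) - w = -9*(1 + 35) - w = -9*36 - w = -324 - w)
g(-68, 84)*(-859/1041) = (-324 - 1*84)*(-859/1041) = (-324 - 84)*(-859*1/1041) = -408*(-859/1041) = 116824/347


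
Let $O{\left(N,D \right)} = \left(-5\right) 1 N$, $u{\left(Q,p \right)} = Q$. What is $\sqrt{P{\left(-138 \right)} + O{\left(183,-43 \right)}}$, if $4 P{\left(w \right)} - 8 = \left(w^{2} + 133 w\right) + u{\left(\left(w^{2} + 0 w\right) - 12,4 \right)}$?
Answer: $\frac{\sqrt{16070}}{2} \approx 63.384$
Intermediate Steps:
$O{\left(N,D \right)} = - 5 N$
$P{\left(w \right)} = -1 + \frac{w^{2}}{2} + \frac{133 w}{4}$ ($P{\left(w \right)} = 2 + \frac{\left(w^{2} + 133 w\right) + \left(\left(w^{2} + 0 w\right) - 12\right)}{4} = 2 + \frac{\left(w^{2} + 133 w\right) + \left(\left(w^{2} + 0\right) - 12\right)}{4} = 2 + \frac{\left(w^{2} + 133 w\right) + \left(w^{2} - 12\right)}{4} = 2 + \frac{\left(w^{2} + 133 w\right) + \left(-12 + w^{2}\right)}{4} = 2 + \frac{-12 + 2 w^{2} + 133 w}{4} = 2 + \left(-3 + \frac{w^{2}}{2} + \frac{133 w}{4}\right) = -1 + \frac{w^{2}}{2} + \frac{133 w}{4}$)
$\sqrt{P{\left(-138 \right)} + O{\left(183,-43 \right)}} = \sqrt{\left(-1 + \frac{\left(-138\right)^{2}}{2} + \frac{133}{4} \left(-138\right)\right) - 915} = \sqrt{\left(-1 + \frac{1}{2} \cdot 19044 - \frac{9177}{2}\right) - 915} = \sqrt{\left(-1 + 9522 - \frac{9177}{2}\right) - 915} = \sqrt{\frac{9865}{2} - 915} = \sqrt{\frac{8035}{2}} = \frac{\sqrt{16070}}{2}$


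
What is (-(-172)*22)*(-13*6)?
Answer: -295152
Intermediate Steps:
(-(-172)*22)*(-13*6) = -86*(-44)*(-78) = 3784*(-78) = -295152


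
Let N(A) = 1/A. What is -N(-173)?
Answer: 1/173 ≈ 0.0057803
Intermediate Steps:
-N(-173) = -1/(-173) = -1*(-1/173) = 1/173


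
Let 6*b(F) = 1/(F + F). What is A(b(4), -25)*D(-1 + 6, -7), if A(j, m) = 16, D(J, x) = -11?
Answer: -176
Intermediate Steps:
b(F) = 1/(12*F) (b(F) = 1/(6*(F + F)) = 1/(6*((2*F))) = (1/(2*F))/6 = 1/(12*F))
A(b(4), -25)*D(-1 + 6, -7) = 16*(-11) = -176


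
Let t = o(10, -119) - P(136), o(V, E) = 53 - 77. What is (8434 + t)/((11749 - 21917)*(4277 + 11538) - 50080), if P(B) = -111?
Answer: -8521/160857000 ≈ -5.2973e-5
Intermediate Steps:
o(V, E) = -24
t = 87 (t = -24 - 1*(-111) = -24 + 111 = 87)
(8434 + t)/((11749 - 21917)*(4277 + 11538) - 50080) = (8434 + 87)/((11749 - 21917)*(4277 + 11538) - 50080) = 8521/(-10168*15815 - 50080) = 8521/(-160806920 - 50080) = 8521/(-160857000) = 8521*(-1/160857000) = -8521/160857000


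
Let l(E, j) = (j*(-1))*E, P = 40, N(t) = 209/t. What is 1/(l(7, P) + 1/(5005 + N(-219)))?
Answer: -1095886/306847861 ≈ -0.0035714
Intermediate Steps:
l(E, j) = -E*j (l(E, j) = (-j)*E = -E*j)
1/(l(7, P) + 1/(5005 + N(-219))) = 1/(-1*7*40 + 1/(5005 + 209/(-219))) = 1/(-280 + 1/(5005 + 209*(-1/219))) = 1/(-280 + 1/(5005 - 209/219)) = 1/(-280 + 1/(1095886/219)) = 1/(-280 + 219/1095886) = 1/(-306847861/1095886) = -1095886/306847861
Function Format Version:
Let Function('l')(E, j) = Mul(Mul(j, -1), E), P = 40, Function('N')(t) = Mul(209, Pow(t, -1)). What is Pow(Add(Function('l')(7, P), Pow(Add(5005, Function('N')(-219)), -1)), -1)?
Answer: Rational(-1095886, 306847861) ≈ -0.0035714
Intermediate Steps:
Function('l')(E, j) = Mul(-1, E, j) (Function('l')(E, j) = Mul(Mul(-1, j), E) = Mul(-1, E, j))
Pow(Add(Function('l')(7, P), Pow(Add(5005, Function('N')(-219)), -1)), -1) = Pow(Add(Mul(-1, 7, 40), Pow(Add(5005, Mul(209, Pow(-219, -1))), -1)), -1) = Pow(Add(-280, Pow(Add(5005, Mul(209, Rational(-1, 219))), -1)), -1) = Pow(Add(-280, Pow(Add(5005, Rational(-209, 219)), -1)), -1) = Pow(Add(-280, Pow(Rational(1095886, 219), -1)), -1) = Pow(Add(-280, Rational(219, 1095886)), -1) = Pow(Rational(-306847861, 1095886), -1) = Rational(-1095886, 306847861)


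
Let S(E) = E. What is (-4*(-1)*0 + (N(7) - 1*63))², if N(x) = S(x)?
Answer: 3136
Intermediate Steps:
N(x) = x
(-4*(-1)*0 + (N(7) - 1*63))² = (-4*(-1)*0 + (7 - 1*63))² = (4*0 + (7 - 63))² = (0 - 56)² = (-56)² = 3136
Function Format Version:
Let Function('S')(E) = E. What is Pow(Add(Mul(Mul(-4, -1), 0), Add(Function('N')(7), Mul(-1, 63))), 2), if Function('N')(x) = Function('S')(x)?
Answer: 3136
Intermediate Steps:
Function('N')(x) = x
Pow(Add(Mul(Mul(-4, -1), 0), Add(Function('N')(7), Mul(-1, 63))), 2) = Pow(Add(Mul(Mul(-4, -1), 0), Add(7, Mul(-1, 63))), 2) = Pow(Add(Mul(4, 0), Add(7, -63)), 2) = Pow(Add(0, -56), 2) = Pow(-56, 2) = 3136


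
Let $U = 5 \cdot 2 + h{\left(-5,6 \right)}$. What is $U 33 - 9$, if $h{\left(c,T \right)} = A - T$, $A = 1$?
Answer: $156$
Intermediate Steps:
$h{\left(c,T \right)} = 1 - T$
$U = 5$ ($U = 5 \cdot 2 + \left(1 - 6\right) = 10 + \left(1 - 6\right) = 10 - 5 = 5$)
$U 33 - 9 = 5 \cdot 33 - 9 = 165 - 9 = 156$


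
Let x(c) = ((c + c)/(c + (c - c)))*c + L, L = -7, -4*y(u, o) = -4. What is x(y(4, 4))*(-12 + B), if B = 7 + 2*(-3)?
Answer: 55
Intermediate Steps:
y(u, o) = 1 (y(u, o) = -¼*(-4) = 1)
B = 1 (B = 7 - 6 = 1)
x(c) = -7 + 2*c (x(c) = ((c + c)/(c + (c - c)))*c - 7 = ((2*c)/(c + 0))*c - 7 = ((2*c)/c)*c - 7 = 2*c - 7 = -7 + 2*c)
x(y(4, 4))*(-12 + B) = (-7 + 2*1)*(-12 + 1) = (-7 + 2)*(-11) = -5*(-11) = 55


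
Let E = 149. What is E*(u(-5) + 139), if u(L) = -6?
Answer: 19817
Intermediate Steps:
E*(u(-5) + 139) = 149*(-6 + 139) = 149*133 = 19817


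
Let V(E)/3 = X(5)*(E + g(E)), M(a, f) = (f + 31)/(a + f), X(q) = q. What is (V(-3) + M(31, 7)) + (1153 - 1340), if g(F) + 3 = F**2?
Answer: -141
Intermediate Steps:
g(F) = -3 + F**2
M(a, f) = (31 + f)/(a + f)
V(E) = -45 + 15*E + 15*E**2 (V(E) = 3*(5*(E + (-3 + E**2))) = 3*(5*(-3 + E + E**2)) = 3*(-15 + 5*E + 5*E**2) = -45 + 15*E + 15*E**2)
(V(-3) + M(31, 7)) + (1153 - 1340) = ((-45 + 15*(-3) + 15*(-3)**2) + (31 + 7)/(31 + 7)) + (1153 - 1340) = ((-45 - 45 + 15*9) + 38/38) - 187 = ((-45 - 45 + 135) + (1/38)*38) - 187 = (45 + 1) - 187 = 46 - 187 = -141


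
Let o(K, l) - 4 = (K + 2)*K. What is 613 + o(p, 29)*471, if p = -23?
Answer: 229990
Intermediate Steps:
o(K, l) = 4 + K*(2 + K) (o(K, l) = 4 + (K + 2)*K = 4 + (2 + K)*K = 4 + K*(2 + K))
613 + o(p, 29)*471 = 613 + (4 + (-23)² + 2*(-23))*471 = 613 + (4 + 529 - 46)*471 = 613 + 487*471 = 613 + 229377 = 229990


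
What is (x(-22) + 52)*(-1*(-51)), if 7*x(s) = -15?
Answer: 17799/7 ≈ 2542.7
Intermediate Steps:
x(s) = -15/7 (x(s) = (1/7)*(-15) = -15/7)
(x(-22) + 52)*(-1*(-51)) = (-15/7 + 52)*(-1*(-51)) = (349/7)*51 = 17799/7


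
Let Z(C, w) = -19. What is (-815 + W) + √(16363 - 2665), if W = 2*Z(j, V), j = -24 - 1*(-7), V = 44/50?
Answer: -853 + 3*√1522 ≈ -735.96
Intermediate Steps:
V = 22/25 (V = 44*(1/50) = 22/25 ≈ 0.88000)
j = -17 (j = -24 + 7 = -17)
W = -38 (W = 2*(-19) = -38)
(-815 + W) + √(16363 - 2665) = (-815 - 38) + √(16363 - 2665) = -853 + √13698 = -853 + 3*√1522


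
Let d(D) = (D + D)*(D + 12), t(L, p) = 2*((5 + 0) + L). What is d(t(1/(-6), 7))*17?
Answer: 64090/9 ≈ 7121.1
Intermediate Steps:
t(L, p) = 10 + 2*L (t(L, p) = 2*(5 + L) = 10 + 2*L)
d(D) = 2*D*(12 + D) (d(D) = (2*D)*(12 + D) = 2*D*(12 + D))
d(t(1/(-6), 7))*17 = (2*(10 + 2/(-6))*(12 + (10 + 2/(-6))))*17 = (2*(10 + 2*(-⅙))*(12 + (10 + 2*(-⅙))))*17 = (2*(10 - ⅓)*(12 + (10 - ⅓)))*17 = (2*(29/3)*(12 + 29/3))*17 = (2*(29/3)*(65/3))*17 = (3770/9)*17 = 64090/9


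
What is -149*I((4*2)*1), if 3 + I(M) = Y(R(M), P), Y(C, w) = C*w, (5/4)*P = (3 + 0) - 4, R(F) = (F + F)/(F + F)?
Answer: 2831/5 ≈ 566.20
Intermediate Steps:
R(F) = 1 (R(F) = (2*F)/((2*F)) = (2*F)*(1/(2*F)) = 1)
P = -4/5 (P = 4*((3 + 0) - 4)/5 = 4*(3 - 4)/5 = (4/5)*(-1) = -4/5 ≈ -0.80000)
I(M) = -19/5 (I(M) = -3 + 1*(-4/5) = -3 - 4/5 = -19/5)
-149*I((4*2)*1) = -149*(-19/5) = 2831/5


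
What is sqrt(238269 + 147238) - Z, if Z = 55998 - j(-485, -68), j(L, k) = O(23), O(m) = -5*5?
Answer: -56023 + sqrt(385507) ≈ -55402.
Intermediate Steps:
O(m) = -25
j(L, k) = -25
Z = 56023 (Z = 55998 - 1*(-25) = 55998 + 25 = 56023)
sqrt(238269 + 147238) - Z = sqrt(238269 + 147238) - 1*56023 = sqrt(385507) - 56023 = -56023 + sqrt(385507)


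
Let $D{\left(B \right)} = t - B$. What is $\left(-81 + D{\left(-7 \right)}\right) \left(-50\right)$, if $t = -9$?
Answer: $4150$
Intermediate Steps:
$D{\left(B \right)} = -9 - B$
$\left(-81 + D{\left(-7 \right)}\right) \left(-50\right) = \left(-81 - 2\right) \left(-50\right) = \left(-83\right) \left(-50\right) = 4150$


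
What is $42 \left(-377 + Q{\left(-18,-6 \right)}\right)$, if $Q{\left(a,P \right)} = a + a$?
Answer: $-17346$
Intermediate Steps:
$Q{\left(a,P \right)} = 2 a$
$42 \left(-377 + Q{\left(-18,-6 \right)}\right) = 42 \left(-377 + 2 \left(-18\right)\right) = 42 \left(-377 - 36\right) = 42 \left(-413\right) = -17346$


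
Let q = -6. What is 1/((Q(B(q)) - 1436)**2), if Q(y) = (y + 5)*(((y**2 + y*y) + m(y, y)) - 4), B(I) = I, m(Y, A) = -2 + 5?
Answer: 1/2271049 ≈ 4.4033e-7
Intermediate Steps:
m(Y, A) = 3
Q(y) = (-1 + 2*y**2)*(5 + y) (Q(y) = (y + 5)*(((y**2 + y*y) + 3) - 4) = (5 + y)*(((y**2 + y**2) + 3) - 4) = (5 + y)*((2*y**2 + 3) - 4) = (5 + y)*((3 + 2*y**2) - 4) = (5 + y)*(-1 + 2*y**2) = (-1 + 2*y**2)*(5 + y))
1/((Q(B(q)) - 1436)**2) = 1/(((-5 - 1*(-6) + 2*(-6)**3 + 10*(-6)**2) - 1436)**2) = 1/(((-5 + 6 + 2*(-216) + 10*36) - 1436)**2) = 1/(((-5 + 6 - 432 + 360) - 1436)**2) = 1/((-71 - 1436)**2) = 1/((-1507)**2) = 1/2271049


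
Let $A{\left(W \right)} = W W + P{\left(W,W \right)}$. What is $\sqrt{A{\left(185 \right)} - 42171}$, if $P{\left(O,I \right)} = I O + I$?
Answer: $4 \sqrt{1654} \approx 162.68$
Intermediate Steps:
$P{\left(O,I \right)} = I + I O$
$A{\left(W \right)} = W^{2} + W \left(1 + W\right)$ ($A{\left(W \right)} = W W + W \left(1 + W\right) = W^{2} + W \left(1 + W\right)$)
$\sqrt{A{\left(185 \right)} - 42171} = \sqrt{185 \left(1 + 2 \cdot 185\right) - 42171} = \sqrt{185 \left(1 + 370\right) - 42171} = \sqrt{185 \cdot 371 - 42171} = \sqrt{68635 - 42171} = \sqrt{26464} = 4 \sqrt{1654}$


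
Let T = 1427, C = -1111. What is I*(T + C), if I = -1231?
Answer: -388996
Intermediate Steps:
I*(T + C) = -1231*(1427 - 1111) = -1231*316 = -388996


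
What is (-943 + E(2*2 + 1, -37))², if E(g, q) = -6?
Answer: 900601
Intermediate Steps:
(-943 + E(2*2 + 1, -37))² = (-943 - 6)² = (-949)² = 900601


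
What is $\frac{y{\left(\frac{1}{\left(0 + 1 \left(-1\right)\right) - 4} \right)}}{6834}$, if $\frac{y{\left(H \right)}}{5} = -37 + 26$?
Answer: $- \frac{55}{6834} \approx -0.008048$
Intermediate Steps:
$y{\left(H \right)} = -55$ ($y{\left(H \right)} = 5 \left(-37 + 26\right) = 5 \left(-11\right) = -55$)
$\frac{y{\left(\frac{1}{\left(0 + 1 \left(-1\right)\right) - 4} \right)}}{6834} = - \frac{55}{6834}$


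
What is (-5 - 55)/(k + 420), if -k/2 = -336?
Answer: -5/91 ≈ -0.054945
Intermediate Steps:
k = 672 (k = -2*(-336) = 672)
(-5 - 55)/(k + 420) = (-5 - 55)/(672 + 420) = -60/1092 = -60*1/1092 = -5/91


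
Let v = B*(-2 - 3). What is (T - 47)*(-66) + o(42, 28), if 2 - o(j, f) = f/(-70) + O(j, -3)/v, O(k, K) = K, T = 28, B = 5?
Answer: 31407/25 ≈ 1256.3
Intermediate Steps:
v = -25 (v = 5*(-2 - 3) = 5*(-5) = -25)
o(j, f) = 47/25 + f/70 (o(j, f) = 2 - (f/(-70) - 3/(-25)) = 2 - (f*(-1/70) - 3*(-1/25)) = 2 - (-f/70 + 3/25) = 2 - (3/25 - f/70) = 2 + (-3/25 + f/70) = 47/25 + f/70)
(T - 47)*(-66) + o(42, 28) = (28 - 47)*(-66) + (47/25 + (1/70)*28) = -19*(-66) + (47/25 + 2/5) = 1254 + 57/25 = 31407/25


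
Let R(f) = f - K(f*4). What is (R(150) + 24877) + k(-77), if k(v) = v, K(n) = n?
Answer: 24350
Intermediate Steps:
R(f) = -3*f (R(f) = f - f*4 = f - 4*f = -3*f)
(R(150) + 24877) + k(-77) = (-3*150 + 24877) - 77 = (-450 + 24877) - 77 = 24427 - 77 = 24350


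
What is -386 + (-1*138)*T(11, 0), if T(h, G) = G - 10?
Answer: 994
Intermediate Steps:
T(h, G) = -10 + G
-386 + (-1*138)*T(11, 0) = -386 + (-1*138)*(-10 + 0) = -386 - 138*(-10) = -386 + 1380 = 994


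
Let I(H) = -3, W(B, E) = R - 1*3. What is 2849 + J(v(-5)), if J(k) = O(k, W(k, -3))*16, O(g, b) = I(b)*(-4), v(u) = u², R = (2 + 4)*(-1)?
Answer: 3041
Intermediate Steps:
R = -6 (R = 6*(-1) = -6)
W(B, E) = -9 (W(B, E) = -6 - 1*3 = -6 - 3 = -9)
O(g, b) = 12 (O(g, b) = -3*(-4) = 12)
J(k) = 192 (J(k) = 12*16 = 192)
2849 + J(v(-5)) = 2849 + 192 = 3041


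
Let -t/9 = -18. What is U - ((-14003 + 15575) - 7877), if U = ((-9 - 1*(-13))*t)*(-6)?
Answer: 2417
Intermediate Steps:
t = 162 (t = -9*(-18) = 162)
U = -3888 (U = ((-9 - 1*(-13))*162)*(-6) = ((-9 + 13)*162)*(-6) = (4*162)*(-6) = 648*(-6) = -3888)
U - ((-14003 + 15575) - 7877) = -3888 - ((-14003 + 15575) - 7877) = -3888 - (1572 - 7877) = -3888 - 1*(-6305) = -3888 + 6305 = 2417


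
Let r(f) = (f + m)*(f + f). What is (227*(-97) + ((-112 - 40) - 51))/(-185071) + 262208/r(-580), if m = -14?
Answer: 3989933978/7970082615 ≈ 0.50061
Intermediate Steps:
r(f) = 2*f*(-14 + f) (r(f) = (f - 14)*(f + f) = (-14 + f)*(2*f) = 2*f*(-14 + f))
(227*(-97) + ((-112 - 40) - 51))/(-185071) + 262208/r(-580) = (227*(-97) + ((-112 - 40) - 51))/(-185071) + 262208/((2*(-580)*(-14 - 580))) = (-22019 + (-152 - 51))*(-1/185071) + 262208/((2*(-580)*(-594))) = (-22019 - 203)*(-1/185071) + 262208/689040 = -22222*(-1/185071) + 262208*(1/689040) = 22222/185071 + 16388/43065 = 3989933978/7970082615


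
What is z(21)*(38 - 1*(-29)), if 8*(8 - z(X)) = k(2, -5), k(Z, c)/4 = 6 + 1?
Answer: 603/2 ≈ 301.50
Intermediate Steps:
k(Z, c) = 28 (k(Z, c) = 4*(6 + 1) = 4*7 = 28)
z(X) = 9/2 (z(X) = 8 - ⅛*28 = 8 - 7/2 = 9/2)
z(21)*(38 - 1*(-29)) = 9*(38 - 1*(-29))/2 = 9*(38 + 29)/2 = (9/2)*67 = 603/2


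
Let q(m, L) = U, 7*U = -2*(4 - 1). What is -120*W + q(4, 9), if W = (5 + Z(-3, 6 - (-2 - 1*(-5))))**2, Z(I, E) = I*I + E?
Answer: -242766/7 ≈ -34681.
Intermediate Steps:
Z(I, E) = E + I**2 (Z(I, E) = I**2 + E = E + I**2)
W = 289 (W = (5 + ((6 - (-2 - 1*(-5))) + (-3)**2))**2 = (5 + ((6 - (-2 + 5)) + 9))**2 = (5 + ((6 - 1*3) + 9))**2 = (5 + ((6 - 3) + 9))**2 = (5 + (3 + 9))**2 = (5 + 12)**2 = 17**2 = 289)
U = -6/7 (U = (-2*(4 - 1))/7 = (-2*3)/7 = (1/7)*(-6) = -6/7 ≈ -0.85714)
q(m, L) = -6/7
-120*W + q(4, 9) = -120*289 - 6/7 = -34680 - 6/7 = -242766/7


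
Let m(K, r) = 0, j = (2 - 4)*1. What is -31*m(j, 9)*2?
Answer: 0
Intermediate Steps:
j = -2 (j = -2*1 = -2)
-31*m(j, 9)*2 = -31*0*2 = 0*2 = 0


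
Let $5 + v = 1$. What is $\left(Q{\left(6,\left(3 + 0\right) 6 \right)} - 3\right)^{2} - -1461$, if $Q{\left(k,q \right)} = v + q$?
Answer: $1582$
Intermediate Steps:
$v = -4$ ($v = -5 + 1 = -4$)
$Q{\left(k,q \right)} = -4 + q$
$\left(Q{\left(6,\left(3 + 0\right) 6 \right)} - 3\right)^{2} - -1461 = \left(\left(-4 + \left(3 + 0\right) 6\right) - 3\right)^{2} - -1461 = \left(\left(-4 + 3 \cdot 6\right) - 3\right)^{2} + 1461 = \left(\left(-4 + 18\right) - 3\right)^{2} + 1461 = \left(14 - 3\right)^{2} + 1461 = 11^{2} + 1461 = 121 + 1461 = 1582$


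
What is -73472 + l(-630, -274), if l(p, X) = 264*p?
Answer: -239792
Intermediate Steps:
-73472 + l(-630, -274) = -73472 + 264*(-630) = -73472 - 166320 = -239792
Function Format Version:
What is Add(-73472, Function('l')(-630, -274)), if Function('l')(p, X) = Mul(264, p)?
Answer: -239792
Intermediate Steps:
Add(-73472, Function('l')(-630, -274)) = Add(-73472, Mul(264, -630)) = Add(-73472, -166320) = -239792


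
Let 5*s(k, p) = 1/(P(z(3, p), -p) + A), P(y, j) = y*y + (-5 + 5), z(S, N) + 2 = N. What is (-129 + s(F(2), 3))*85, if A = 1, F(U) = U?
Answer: -21913/2 ≈ -10957.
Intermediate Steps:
z(S, N) = -2 + N
P(y, j) = y**2 (P(y, j) = y**2 + 0 = y**2)
s(k, p) = 1/(5*(1 + (-2 + p)**2)) (s(k, p) = 1/(5*((-2 + p)**2 + 1)) = 1/(5*(1 + (-2 + p)**2)))
(-129 + s(F(2), 3))*85 = (-129 + 1/(5*(1 + (-2 + 3)**2)))*85 = (-129 + 1/(5*(1 + 1**2)))*85 = (-129 + 1/(5*(1 + 1)))*85 = (-129 + (1/5)/2)*85 = (-129 + (1/5)*(1/2))*85 = (-129 + 1/10)*85 = -1289/10*85 = -21913/2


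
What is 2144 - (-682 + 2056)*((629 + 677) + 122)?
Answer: -1959928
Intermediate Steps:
2144 - (-682 + 2056)*((629 + 677) + 122) = 2144 - 1374*(1306 + 122) = 2144 - 1374*1428 = 2144 - 1*1962072 = 2144 - 1962072 = -1959928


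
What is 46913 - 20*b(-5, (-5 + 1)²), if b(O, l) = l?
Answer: 46593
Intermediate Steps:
46913 - 20*b(-5, (-5 + 1)²) = 46913 - 20*(-5 + 1)² = 46913 - 20*(-4)² = 46913 - 20*16 = 46913 - 320 = 46593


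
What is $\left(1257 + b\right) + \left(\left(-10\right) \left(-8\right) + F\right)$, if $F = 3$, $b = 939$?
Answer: $2279$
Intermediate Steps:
$\left(1257 + b\right) + \left(\left(-10\right) \left(-8\right) + F\right) = \left(1257 + 939\right) + \left(\left(-10\right) \left(-8\right) + 3\right) = 2196 + \left(80 + 3\right) = 2196 + 83 = 2279$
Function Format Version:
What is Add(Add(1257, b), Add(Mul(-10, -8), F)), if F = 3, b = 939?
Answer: 2279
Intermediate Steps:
Add(Add(1257, b), Add(Mul(-10, -8), F)) = Add(Add(1257, 939), Add(Mul(-10, -8), 3)) = Add(2196, Add(80, 3)) = Add(2196, 83) = 2279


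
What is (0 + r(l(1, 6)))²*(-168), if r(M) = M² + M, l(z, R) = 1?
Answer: -672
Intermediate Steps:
r(M) = M + M²
(0 + r(l(1, 6)))²*(-168) = (0 + 1*(1 + 1))²*(-168) = (0 + 1*2)²*(-168) = (0 + 2)²*(-168) = 2²*(-168) = 4*(-168) = -672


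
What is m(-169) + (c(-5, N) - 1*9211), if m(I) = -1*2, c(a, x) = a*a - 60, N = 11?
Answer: -9248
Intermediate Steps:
c(a, x) = -60 + a² (c(a, x) = a² - 60 = -60 + a²)
m(I) = -2
m(-169) + (c(-5, N) - 1*9211) = -2 + ((-60 + (-5)²) - 1*9211) = -2 + ((-60 + 25) - 9211) = -2 + (-35 - 9211) = -2 - 9246 = -9248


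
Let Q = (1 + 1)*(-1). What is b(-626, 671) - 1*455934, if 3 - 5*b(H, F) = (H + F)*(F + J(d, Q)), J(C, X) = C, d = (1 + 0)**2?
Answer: -2309907/5 ≈ -4.6198e+5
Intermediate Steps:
Q = -2 (Q = 2*(-1) = -2)
d = 1 (d = 1**2 = 1)
b(H, F) = 3/5 - (1 + F)*(F + H)/5 (b(H, F) = 3/5 - (H + F)*(F + 1)/5 = 3/5 - (F + H)*(1 + F)/5 = 3/5 - (1 + F)*(F + H)/5)
b(-626, 671) - 1*455934 = (3/5 - 1/5*671 - 1/5*(-626) - 1/5*671**2 - 1/5*671*(-626)) - 1*455934 = (3/5 - 671/5 + 626/5 - 1/5*450241 + 420046/5) - 455934 = (3/5 - 671/5 + 626/5 - 450241/5 + 420046/5) - 455934 = -30237/5 - 455934 = -2309907/5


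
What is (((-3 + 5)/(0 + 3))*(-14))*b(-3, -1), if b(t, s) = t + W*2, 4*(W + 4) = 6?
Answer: 224/3 ≈ 74.667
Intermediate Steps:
W = -5/2 (W = -4 + (1/4)*6 = -4 + 3/2 = -5/2 ≈ -2.5000)
b(t, s) = -5 + t (b(t, s) = t - 5/2*2 = t - 5 = -5 + t)
(((-3 + 5)/(0 + 3))*(-14))*b(-3, -1) = (((-3 + 5)/(0 + 3))*(-14))*(-5 - 3) = ((2/3)*(-14))*(-8) = -28/3*(-8) = 224/3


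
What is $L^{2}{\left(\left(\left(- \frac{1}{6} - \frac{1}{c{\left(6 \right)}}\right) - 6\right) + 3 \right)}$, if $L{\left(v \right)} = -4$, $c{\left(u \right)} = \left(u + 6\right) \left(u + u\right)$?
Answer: $16$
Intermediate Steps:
$c{\left(u \right)} = 2 u \left(6 + u\right)$ ($c{\left(u \right)} = \left(6 + u\right) 2 u = 2 u \left(6 + u\right)$)
$L^{2}{\left(\left(\left(- \frac{1}{6} - \frac{1}{c{\left(6 \right)}}\right) - 6\right) + 3 \right)} = \left(-4\right)^{2} = 16$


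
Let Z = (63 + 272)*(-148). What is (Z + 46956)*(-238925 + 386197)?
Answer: -386441728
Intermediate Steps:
Z = -49580 (Z = 335*(-148) = -49580)
(Z + 46956)*(-238925 + 386197) = (-49580 + 46956)*(-238925 + 386197) = -2624*147272 = -386441728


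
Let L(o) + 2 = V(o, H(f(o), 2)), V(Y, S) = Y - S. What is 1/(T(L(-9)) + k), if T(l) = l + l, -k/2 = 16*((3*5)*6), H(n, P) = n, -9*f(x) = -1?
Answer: -9/26120 ≈ -0.00034456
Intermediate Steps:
f(x) = ⅑ (f(x) = -⅑*(-1) = ⅑)
L(o) = -19/9 + o (L(o) = -2 + (o - 1*⅑) = -2 + (o - ⅑) = -2 + (-⅑ + o) = -19/9 + o)
k = -2880 (k = -32*(3*5)*6 = -32*15*6 = -32*90 = -2*1440 = -2880)
T(l) = 2*l
1/(T(L(-9)) + k) = 1/(2*(-19/9 - 9) - 2880) = 1/(2*(-100/9) - 2880) = 1/(-200/9 - 2880) = 1/(-26120/9) = -9/26120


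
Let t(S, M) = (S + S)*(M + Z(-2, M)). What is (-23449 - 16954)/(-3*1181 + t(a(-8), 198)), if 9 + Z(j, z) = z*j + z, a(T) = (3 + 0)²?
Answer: 40403/3705 ≈ 10.905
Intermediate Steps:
a(T) = 9 (a(T) = 3² = 9)
Z(j, z) = -9 + z + j*z (Z(j, z) = -9 + (z*j + z) = -9 + (j*z + z) = -9 + (z + j*z) = -9 + z + j*z)
t(S, M) = -18*S (t(S, M) = (S + S)*(M + (-9 + M - 2*M)) = (2*S)*(M + (-9 - M)) = (2*S)*(-9) = -18*S)
(-23449 - 16954)/(-3*1181 + t(a(-8), 198)) = (-23449 - 16954)/(-3*1181 - 18*9) = -40403/(-3543 - 162) = -40403/(-3705) = -40403*(-1/3705) = 40403/3705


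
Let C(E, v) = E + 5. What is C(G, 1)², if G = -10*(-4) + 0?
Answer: 2025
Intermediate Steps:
G = 40 (G = -5*(-8) + 0 = 40 + 0 = 40)
C(E, v) = 5 + E
C(G, 1)² = (5 + 40)² = 45² = 2025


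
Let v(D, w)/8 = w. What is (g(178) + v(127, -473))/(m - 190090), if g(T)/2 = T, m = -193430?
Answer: 857/95880 ≈ 0.0089383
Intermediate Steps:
g(T) = 2*T
v(D, w) = 8*w
(g(178) + v(127, -473))/(m - 190090) = (2*178 + 8*(-473))/(-193430 - 190090) = (356 - 3784)/(-383520) = -3428*(-1/383520) = 857/95880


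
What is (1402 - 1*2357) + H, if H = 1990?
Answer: 1035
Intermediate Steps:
(1402 - 1*2357) + H = (1402 - 1*2357) + 1990 = (1402 - 2357) + 1990 = -955 + 1990 = 1035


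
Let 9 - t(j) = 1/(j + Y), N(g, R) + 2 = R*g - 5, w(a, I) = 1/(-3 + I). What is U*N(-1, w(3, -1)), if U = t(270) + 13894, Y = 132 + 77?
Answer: -44951868/479 ≈ -93845.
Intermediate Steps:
Y = 209
N(g, R) = -7 + R*g (N(g, R) = -2 + (R*g - 5) = -2 + (-5 + R*g) = -7 + R*g)
t(j) = 9 - 1/(209 + j) (t(j) = 9 - 1/(j + 209) = 9 - 1/(209 + j))
U = 6659536/479 (U = (1880 + 9*270)/(209 + 270) + 13894 = (1880 + 2430)/479 + 13894 = (1/479)*4310 + 13894 = 4310/479 + 13894 = 6659536/479 ≈ 13903.)
U*N(-1, w(3, -1)) = 6659536*(-7 - 1/(-3 - 1))/479 = 6659536*(-7 - 1/(-4))/479 = 6659536*(-7 - ¼*(-1))/479 = 6659536*(-7 + ¼)/479 = (6659536/479)*(-27/4) = -44951868/479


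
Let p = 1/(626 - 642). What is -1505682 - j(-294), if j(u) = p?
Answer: -24090911/16 ≈ -1.5057e+6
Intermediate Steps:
p = -1/16 (p = 1/(-16) = -1/16 ≈ -0.062500)
j(u) = -1/16
-1505682 - j(-294) = -1505682 - 1*(-1/16) = -1505682 + 1/16 = -24090911/16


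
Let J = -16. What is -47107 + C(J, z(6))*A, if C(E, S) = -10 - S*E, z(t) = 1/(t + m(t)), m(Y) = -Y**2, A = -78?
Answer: -231427/5 ≈ -46285.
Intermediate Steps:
z(t) = 1/(t - t**2)
C(E, S) = -10 - E*S
-47107 + C(J, z(6))*A = -47107 + (-10 - 1*(-16)*(-1/(6*(-1 + 6))))*(-78) = -47107 + (-10 - 1*(-16)*(-1*1/6/5))*(-78) = -47107 + (-10 - 1*(-16)*(-1*1/6*1/5))*(-78) = -47107 + (-10 - 1*(-16)*(-1/30))*(-78) = -47107 + (-10 - 8/15)*(-78) = -47107 - 158/15*(-78) = -47107 + 4108/5 = -231427/5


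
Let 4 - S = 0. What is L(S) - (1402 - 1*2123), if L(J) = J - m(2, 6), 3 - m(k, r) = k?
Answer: 724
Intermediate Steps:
m(k, r) = 3 - k
S = 4 (S = 4 - 1*0 = 4 + 0 = 4)
L(J) = -1 + J (L(J) = J - (3 - 1*2) = J - (3 - 2) = J - 1*1 = J - 1 = -1 + J)
L(S) - (1402 - 1*2123) = (-1 + 4) - (1402 - 1*2123) = 3 - (1402 - 2123) = 3 - 1*(-721) = 3 + 721 = 724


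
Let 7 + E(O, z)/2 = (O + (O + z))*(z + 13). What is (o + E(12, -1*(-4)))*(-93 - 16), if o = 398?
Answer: -145624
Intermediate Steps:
E(O, z) = -14 + 2*(13 + z)*(z + 2*O) (E(O, z) = -14 + 2*((O + (O + z))*(z + 13)) = -14 + 2*((z + 2*O)*(13 + z)) = -14 + 2*((13 + z)*(z + 2*O)) = -14 + 2*(13 + z)*(z + 2*O))
(o + E(12, -1*(-4)))*(-93 - 16) = (398 + (-14 + 2*(-1*(-4))**2 + 26*(-1*(-4)) + 52*12 + 4*12*(-1*(-4))))*(-93 - 16) = (398 + (-14 + 2*4**2 + 26*4 + 624 + 4*12*4))*(-109) = (398 + (-14 + 2*16 + 104 + 624 + 192))*(-109) = (398 + (-14 + 32 + 104 + 624 + 192))*(-109) = (398 + 938)*(-109) = 1336*(-109) = -145624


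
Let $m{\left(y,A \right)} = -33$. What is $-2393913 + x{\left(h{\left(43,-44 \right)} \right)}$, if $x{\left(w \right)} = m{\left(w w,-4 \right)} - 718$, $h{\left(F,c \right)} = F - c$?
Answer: $-2394664$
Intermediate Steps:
$x{\left(w \right)} = -751$ ($x{\left(w \right)} = -33 - 718 = -751$)
$-2393913 + x{\left(h{\left(43,-44 \right)} \right)} = -2393913 - 751 = -2394664$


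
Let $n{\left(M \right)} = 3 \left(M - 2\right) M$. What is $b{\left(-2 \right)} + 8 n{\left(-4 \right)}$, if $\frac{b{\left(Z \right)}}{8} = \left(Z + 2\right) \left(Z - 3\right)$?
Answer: $576$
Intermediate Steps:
$b{\left(Z \right)} = 8 \left(-3 + Z\right) \left(2 + Z\right)$ ($b{\left(Z \right)} = 8 \left(Z + 2\right) \left(Z - 3\right) = 8 \left(2 + Z\right) \left(-3 + Z\right) = 8 \left(-3 + Z\right) \left(2 + Z\right)$)
$n{\left(M \right)} = M \left(-6 + 3 M\right)$ ($n{\left(M \right)} = 3 \left(-2 + M\right) M = \left(-6 + 3 M\right) M = M \left(-6 + 3 M\right)$)
$b{\left(-2 \right)} + 8 n{\left(-4 \right)} = \left(-48 - -16 + 8 \left(-2\right)^{2}\right) + 8 \cdot 3 \left(-4\right) \left(-2 - 4\right) = \left(-48 + 16 + 8 \cdot 4\right) + 8 \cdot 3 \left(-4\right) \left(-6\right) = \left(-48 + 16 + 32\right) + 8 \cdot 72 = 0 + 576 = 576$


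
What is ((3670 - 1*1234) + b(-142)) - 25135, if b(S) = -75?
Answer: -22774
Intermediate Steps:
((3670 - 1*1234) + b(-142)) - 25135 = ((3670 - 1*1234) - 75) - 25135 = ((3670 - 1234) - 75) - 25135 = (2436 - 75) - 25135 = 2361 - 25135 = -22774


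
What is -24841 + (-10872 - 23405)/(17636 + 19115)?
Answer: -912965868/36751 ≈ -24842.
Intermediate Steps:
-24841 + (-10872 - 23405)/(17636 + 19115) = -24841 - 34277/36751 = -912965868/36751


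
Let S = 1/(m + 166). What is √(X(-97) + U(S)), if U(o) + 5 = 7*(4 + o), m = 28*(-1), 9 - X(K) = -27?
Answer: √1124562/138 ≈ 7.6844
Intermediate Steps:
X(K) = 36 (X(K) = 9 - 1*(-27) = 9 + 27 = 36)
m = -28
S = 1/138 (S = 1/(-28 + 166) = 1/138 ≈ 0.0072464)
U(o) = 23 + 7*o (U(o) = -5 + 7*(4 + o) = -5 + (28 + 7*o) = 23 + 7*o)
√(X(-97) + U(S)) = √(36 + (23 + 7*(1/138))) = √(36 + (23 + 7/138)) = √(36 + 3181/138) = √(8149/138) = √1124562/138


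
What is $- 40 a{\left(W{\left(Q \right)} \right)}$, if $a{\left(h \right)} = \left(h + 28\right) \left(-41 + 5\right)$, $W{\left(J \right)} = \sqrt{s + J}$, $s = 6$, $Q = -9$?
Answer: $40320 + 1440 i \sqrt{3} \approx 40320.0 + 2494.2 i$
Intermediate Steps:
$W{\left(J \right)} = \sqrt{6 + J}$
$a{\left(h \right)} = -1008 - 36 h$ ($a{\left(h \right)} = \left(28 + h\right) \left(-36\right) = -1008 - 36 h$)
$- 40 a{\left(W{\left(Q \right)} \right)} = - 40 \left(-1008 - 36 \sqrt{6 - 9}\right) = - 40 \left(-1008 - 36 \sqrt{-3}\right) = - 40 \left(-1008 - 36 i \sqrt{3}\right) = 40320 + 1440 i \sqrt{3}$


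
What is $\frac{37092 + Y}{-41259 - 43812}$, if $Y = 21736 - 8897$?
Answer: $- \frac{7133}{12153} \approx -0.58693$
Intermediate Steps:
$Y = 12839$ ($Y = 21736 - 8897 = 12839$)
$\frac{37092 + Y}{-41259 - 43812} = \frac{37092 + 12839}{-41259 - 43812} = \frac{49931}{-85071} = 49931 \left(- \frac{1}{85071}\right) = - \frac{7133}{12153}$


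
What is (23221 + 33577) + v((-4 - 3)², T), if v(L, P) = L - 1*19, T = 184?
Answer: 56828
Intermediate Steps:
v(L, P) = -19 + L (v(L, P) = L - 19 = -19 + L)
(23221 + 33577) + v((-4 - 3)², T) = (23221 + 33577) + (-19 + (-4 - 3)²) = 56798 + (-19 + (-7)²) = 56798 + (-19 + 49) = 56798 + 30 = 56828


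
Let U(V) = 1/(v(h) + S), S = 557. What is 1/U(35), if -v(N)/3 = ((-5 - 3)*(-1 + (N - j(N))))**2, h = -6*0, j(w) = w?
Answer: 365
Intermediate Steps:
h = 0
v(N) = -192 (v(N) = -3*(-1 + (N - N))**2*(-5 - 3)**2 = -3*64*(-1 + 0)**2 = -3*(-8*(-1))**2 = -3*8**2 = -3*64 = -192)
U(V) = 1/365 (U(V) = 1/(-192 + 557) = 1/365)
1/U(35) = 1/(1/365) = 365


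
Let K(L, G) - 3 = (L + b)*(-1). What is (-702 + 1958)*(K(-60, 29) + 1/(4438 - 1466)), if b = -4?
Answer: 62525250/743 ≈ 84152.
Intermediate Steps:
K(L, G) = 7 - L (K(L, G) = 3 + (L - 4)*(-1) = 3 + (-4 + L)*(-1) = 3 + (4 - L) = 7 - L)
(-702 + 1958)*(K(-60, 29) + 1/(4438 - 1466)) = (-702 + 1958)*((7 - 1*(-60)) + 1/(4438 - 1466)) = 1256*((7 + 60) + 1/2972) = 1256*(67 + 1/2972) = 1256*(199125/2972) = 62525250/743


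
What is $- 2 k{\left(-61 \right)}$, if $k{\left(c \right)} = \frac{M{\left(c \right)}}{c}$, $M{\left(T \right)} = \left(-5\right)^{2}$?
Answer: $\frac{50}{61} \approx 0.81967$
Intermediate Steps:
$M{\left(T \right)} = 25$
$k{\left(c \right)} = \frac{25}{c}$
$- 2 k{\left(-61 \right)} = - 2 \frac{25}{-61} = - 2 \cdot 25 \left(- \frac{1}{61}\right) = \left(-2\right) \left(- \frac{25}{61}\right) = \frac{50}{61}$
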